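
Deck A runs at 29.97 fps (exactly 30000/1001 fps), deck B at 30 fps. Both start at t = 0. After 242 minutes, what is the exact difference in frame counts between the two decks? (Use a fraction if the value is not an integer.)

242 min = 14520 s.
A emits 30000/1001 × 14520 = 39600000/91 frames; B emits 30 × 14520 = 435600.
Difference = 39600/91 frames (≈ 435.1648); B is ahead of A.

39600/91 frames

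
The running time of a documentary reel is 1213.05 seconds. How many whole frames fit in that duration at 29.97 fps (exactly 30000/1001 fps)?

Frames = 1213.05 × 30000/1001 = 36391500/1001 ≈ 36355.1449.
Complete frames: 36355.

36355 frames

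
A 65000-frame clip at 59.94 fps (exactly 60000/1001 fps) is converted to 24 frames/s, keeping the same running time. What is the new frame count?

26026 frames

Target frames = source frames × (target rate / source rate) = 65000 × (24)/(60000/1001) = 65000 × 1001/2500 = 26026.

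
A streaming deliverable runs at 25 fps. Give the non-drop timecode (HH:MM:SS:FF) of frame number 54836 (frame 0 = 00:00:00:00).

54836 ÷ 25 = 2193 full seconds, remainder 11 frames.
2193 s = 0 h 36 min 33 s.
Timecode: 00:36:33:11.

00:36:33:11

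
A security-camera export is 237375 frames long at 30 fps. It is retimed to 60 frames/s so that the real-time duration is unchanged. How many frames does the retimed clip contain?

Target frames = source frames × (target rate / source rate) = 237375 × (60)/(30) = 237375 × 2 = 474750.

474750 frames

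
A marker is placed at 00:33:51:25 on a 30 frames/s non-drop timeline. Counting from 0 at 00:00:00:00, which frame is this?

Total seconds to the label: (0 × 3600 + 33 × 60 + 51) = 2031.
Frame index = 2031 × 30 + 25 = 60955.

frame 60955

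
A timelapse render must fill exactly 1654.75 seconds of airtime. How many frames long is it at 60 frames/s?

Frames = 1654.75 × 60 = 99285.

99285 frames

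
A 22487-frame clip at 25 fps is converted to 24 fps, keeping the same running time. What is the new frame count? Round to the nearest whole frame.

Frames at target rate = 22487 × (24) / (25) = 539688/25 ≈ 21587.520.
Nearest whole frame: 21588.

21588 frames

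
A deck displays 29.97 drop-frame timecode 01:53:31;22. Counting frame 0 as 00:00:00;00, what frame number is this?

204148

Complete 10-minute blocks: 11, each 17982 frames → 197802.
Remaining 3 whole minutes in the current block: 1800 + 2 × 1798 = 5396 frames.
Within the current minute: 31 × 30 + 22 − 2 = 950 (labels ;00/;01 skipped at this minute). Total = 197802 + 5396 + 950 = 204148.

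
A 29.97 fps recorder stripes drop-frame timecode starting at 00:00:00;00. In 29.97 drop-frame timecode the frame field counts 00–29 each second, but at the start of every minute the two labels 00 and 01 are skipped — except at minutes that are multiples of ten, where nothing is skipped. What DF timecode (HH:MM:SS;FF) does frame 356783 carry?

Ten DF minutes hold 17982 frames, so frame 356783 lies in block 19 (frames 341658–359639) with 15125 frames into that block.
The block's first minute is 1800 frames and the rest 1798 each; 15125 frames reaches minute 8, so 19 × 18 + 8 × 2 = 358 labels have been skipped so far.
Adding those back, label number 356783 + 358 = 357141 at 30 labels/s is 11904 s + 21 f = 3 h 18 min 24 s frame 21, i.e. 03:18:24;21.

03:18:24;21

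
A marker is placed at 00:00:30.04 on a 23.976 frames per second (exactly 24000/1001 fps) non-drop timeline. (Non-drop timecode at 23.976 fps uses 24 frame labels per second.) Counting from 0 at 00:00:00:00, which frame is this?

frame 724

Total seconds to the label: (0 × 3600 + 0 × 60 + 30) = 30.
Frame index = 30 × 24 + 4 = 724.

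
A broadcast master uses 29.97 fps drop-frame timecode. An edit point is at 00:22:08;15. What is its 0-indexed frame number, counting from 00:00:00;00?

39815

Complete 10-minute blocks: 2, each 17982 frames → 35964.
Remaining 2 whole minutes in the current block: 1800 + 1 × 1798 = 3598 frames.
Within the current minute: 8 × 30 + 15 − 2 = 253 (labels ;00/;01 skipped at this minute). Total = 35964 + 3598 + 253 = 39815.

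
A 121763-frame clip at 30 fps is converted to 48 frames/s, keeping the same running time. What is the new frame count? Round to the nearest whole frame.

194821 frames

Frames at target rate = 121763 × (48) / (30) = 974104/5 ≈ 194820.800.
Nearest whole frame: 194821.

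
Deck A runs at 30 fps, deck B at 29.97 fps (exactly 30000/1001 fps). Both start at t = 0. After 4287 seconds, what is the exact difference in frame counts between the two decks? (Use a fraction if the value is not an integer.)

A emits 30 × 4287 = 128610 frames; B emits 30000/1001 × 4287 = 128610000/1001.
Difference = 128610/1001 frames (≈ 128.4815); B is behind A.

128610/1001 frames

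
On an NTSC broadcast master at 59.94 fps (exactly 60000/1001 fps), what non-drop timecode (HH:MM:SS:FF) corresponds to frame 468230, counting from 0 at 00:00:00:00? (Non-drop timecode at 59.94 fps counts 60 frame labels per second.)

02:10:03:50

468230 ÷ 60 = 7803 full seconds, remainder 50 frames.
7803 s = 2 h 10 min 3 s.
Timecode: 02:10:03:50.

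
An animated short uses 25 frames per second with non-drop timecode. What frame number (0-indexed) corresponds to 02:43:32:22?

frame 245322

Total seconds to the label: (2 × 3600 + 43 × 60 + 32) = 9812.
Frame index = 9812 × 25 + 22 = 245322.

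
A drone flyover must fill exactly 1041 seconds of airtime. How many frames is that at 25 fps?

Frames = 1041 × 25 = 26025.

26025 frames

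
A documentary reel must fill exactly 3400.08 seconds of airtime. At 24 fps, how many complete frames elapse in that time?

81601 frames

Frames = 3400.08 × 24 = 2040048/25 ≈ 81601.9200.
Complete frames: 81601.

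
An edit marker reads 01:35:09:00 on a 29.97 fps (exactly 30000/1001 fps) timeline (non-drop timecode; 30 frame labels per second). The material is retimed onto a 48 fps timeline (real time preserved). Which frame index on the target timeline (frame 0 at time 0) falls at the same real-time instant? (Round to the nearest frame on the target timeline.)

frame 274306

Source frame index: (1×3600 + 35×60 + 9) × 30 + 0 = 171270.
Real time: 171270 / (30000/1001) = 5714709/1000 s.
Target frame: (5714709/1000) × (48) = 34288254/125 ≈ 274306.032 → 274306.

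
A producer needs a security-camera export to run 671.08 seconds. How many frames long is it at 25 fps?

16777 frames

Frames = 671.08 × 25 = 16777.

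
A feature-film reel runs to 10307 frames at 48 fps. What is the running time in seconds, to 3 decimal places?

Running time = 10307 × 1/48 = 10307/48 s ≈ 214.729 s.

214.729 seconds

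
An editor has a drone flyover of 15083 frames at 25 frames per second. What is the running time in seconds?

Running time = 15083 / (25) = 603.32 s.

603.32 seconds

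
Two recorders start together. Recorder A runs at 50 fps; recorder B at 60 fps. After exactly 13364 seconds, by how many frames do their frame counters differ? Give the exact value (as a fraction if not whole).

133640 frames

A emits 50 × 13364 = 668200 frames; B emits 60 × 13364 = 801840.
Difference = 133640 frames; B is ahead of A.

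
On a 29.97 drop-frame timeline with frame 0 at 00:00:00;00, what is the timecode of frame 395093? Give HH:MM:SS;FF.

03:39:42;29

Ten DF minutes hold 17982 frames, so frame 395093 lies in block 21 (frames 377622–395603) with 17471 frames into that block.
The block's first minute is 1800 frames and the rest 1798 each; 17471 frames reaches minute 9, so 21 × 18 + 9 × 2 = 396 labels have been skipped so far.
Adding those back, label number 395093 + 396 = 395489 at 30 labels/s is 13182 s + 29 f = 3 h 39 min 42 s frame 29, i.e. 03:39:42;29.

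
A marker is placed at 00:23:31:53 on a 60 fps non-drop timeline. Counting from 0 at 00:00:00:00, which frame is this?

frame 84713

Total seconds to the label: (0 × 3600 + 23 × 60 + 31) = 1411.
Frame index = 1411 × 60 + 53 = 84713.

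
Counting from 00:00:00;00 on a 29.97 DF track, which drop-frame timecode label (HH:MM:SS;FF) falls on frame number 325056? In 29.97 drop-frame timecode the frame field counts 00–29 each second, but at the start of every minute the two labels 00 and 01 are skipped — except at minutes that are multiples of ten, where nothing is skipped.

Each 10-minute DF block holds 10 × 60 × 30 − 9 × 2 = 17982 frames. 325056 ÷ 17982 → 18 full blocks, remainder 1380.
Within the partial block the first minute is 1800 frames and each further minute 1798, so 0 further minute boundaries passed. Total skipped labels = 18 × 18 + 2 × 0 = 324.
Non-drop label index = 325056 + 324 = 325380; at 30 labels/s that is 03:00:46:00, i.e. DF 03:00:46;00.

03:00:46;00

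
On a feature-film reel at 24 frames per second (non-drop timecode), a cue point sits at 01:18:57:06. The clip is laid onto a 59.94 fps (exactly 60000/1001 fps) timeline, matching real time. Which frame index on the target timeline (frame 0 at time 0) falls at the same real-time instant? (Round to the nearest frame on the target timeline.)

frame 283951

Source frame index: (1×3600 + 18×60 + 57) × 24 + 6 = 113694.
Real time: 113694 / (24) = 18949/4 s.
Target frame: (18949/4) × (60000/1001) = 40605000/143 ≈ 283951.049 → 283951.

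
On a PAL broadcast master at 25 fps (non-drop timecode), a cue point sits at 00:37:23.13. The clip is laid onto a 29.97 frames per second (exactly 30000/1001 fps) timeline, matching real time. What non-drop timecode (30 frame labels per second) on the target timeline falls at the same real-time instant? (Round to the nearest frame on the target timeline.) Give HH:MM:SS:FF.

Source frame index: (0×3600 + 37×60 + 23) × 25 + 13 = 56088.
Real time: 56088 / (25) = 56088/25 s.
Target frame: (56088/25) × (30000/1001) = 67305600/1001 ≈ 67238.362 → 67238.
At 30 labels/s: frame 67238 → 00:37:21:08.

00:37:21:08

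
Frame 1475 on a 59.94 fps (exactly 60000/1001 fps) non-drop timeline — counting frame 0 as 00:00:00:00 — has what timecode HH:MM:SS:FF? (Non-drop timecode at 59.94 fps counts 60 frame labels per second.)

1475 ÷ 60 = 24 full seconds, remainder 35 frames.
24 s = 0 h 0 min 24 s.
Timecode: 00:00:24:35.

00:00:24:35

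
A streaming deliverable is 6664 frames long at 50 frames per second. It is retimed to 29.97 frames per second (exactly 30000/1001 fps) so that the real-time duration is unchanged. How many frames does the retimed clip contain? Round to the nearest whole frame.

3994 frames

Frames at target rate = 6664 × (30000/1001) / (50) = 571200/143 ≈ 3994.406.
Nearest whole frame: 3994.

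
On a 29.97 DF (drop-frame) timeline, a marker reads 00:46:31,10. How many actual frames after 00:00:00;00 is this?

83656

Complete 10-minute blocks: 4, each 17982 frames → 71928.
Remaining 6 whole minutes in the current block: 1800 + 5 × 1798 = 10790 frames.
Within the current minute: 31 × 30 + 10 − 2 = 938 (labels ;00/;01 skipped at this minute). Total = 71928 + 10790 + 938 = 83656.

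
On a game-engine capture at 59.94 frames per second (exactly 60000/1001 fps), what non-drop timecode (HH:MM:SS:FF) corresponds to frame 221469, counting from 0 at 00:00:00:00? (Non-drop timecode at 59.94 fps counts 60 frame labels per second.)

221469 ÷ 60 = 3691 full seconds, remainder 9 frames.
3691 s = 1 h 1 min 31 s.
Timecode: 01:01:31:09.

01:01:31:09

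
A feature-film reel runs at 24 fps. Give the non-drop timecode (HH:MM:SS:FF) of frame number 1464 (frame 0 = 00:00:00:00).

00:01:01:00

1464 ÷ 24 = 61 full seconds, remainder 0 frames.
61 s = 0 h 1 min 1 s.
Timecode: 00:01:01:00.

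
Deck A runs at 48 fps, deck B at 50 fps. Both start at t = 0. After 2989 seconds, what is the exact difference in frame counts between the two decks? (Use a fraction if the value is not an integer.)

5978 frames

A emits 48 × 2989 = 143472 frames; B emits 50 × 2989 = 149450.
Difference = 5978 frames; B is ahead of A.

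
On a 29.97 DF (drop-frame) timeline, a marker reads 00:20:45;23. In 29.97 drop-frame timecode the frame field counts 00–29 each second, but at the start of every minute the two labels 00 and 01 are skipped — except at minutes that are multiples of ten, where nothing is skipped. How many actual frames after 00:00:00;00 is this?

Complete 10-minute blocks: 2, each 17982 frames → 35964.
Remaining 0 whole minutes in the current block: 0 frames.
Within the current minute: 45 × 30 + 23 = 1373. Total = 35964 + 0 + 1373 = 37337.

37337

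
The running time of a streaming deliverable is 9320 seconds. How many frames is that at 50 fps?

466000 frames

Frames = 9320 × 50 = 466000.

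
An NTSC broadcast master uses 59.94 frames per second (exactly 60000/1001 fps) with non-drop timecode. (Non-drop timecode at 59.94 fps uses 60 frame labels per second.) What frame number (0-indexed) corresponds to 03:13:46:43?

697603

Total seconds to the label: (3 × 3600 + 13 × 60 + 46) = 11626.
Frame index = 11626 × 60 + 43 = 697603.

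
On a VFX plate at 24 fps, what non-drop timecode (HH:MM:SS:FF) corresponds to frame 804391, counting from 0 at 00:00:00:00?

09:18:36:07

804391 ÷ 24 = 33516 full seconds, remainder 7 frames.
33516 s = 9 h 18 min 36 s.
Timecode: 09:18:36:07.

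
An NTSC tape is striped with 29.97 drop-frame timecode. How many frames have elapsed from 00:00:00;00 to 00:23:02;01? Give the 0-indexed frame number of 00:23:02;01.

Complete 10-minute blocks: 2, each 17982 frames → 35964.
Remaining 3 whole minutes in the current block: 1800 + 2 × 1798 = 5396 frames.
Within the current minute: 2 × 30 + 1 − 2 = 59 (labels ;00/;01 skipped at this minute). Total = 35964 + 5396 + 59 = 41419.

41419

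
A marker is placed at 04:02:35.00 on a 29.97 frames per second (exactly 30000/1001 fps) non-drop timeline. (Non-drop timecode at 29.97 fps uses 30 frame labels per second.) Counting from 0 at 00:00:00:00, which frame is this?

436650

Total seconds to the label: (4 × 3600 + 2 × 60 + 35) = 14555.
Frame index = 14555 × 30 + 0 = 436650.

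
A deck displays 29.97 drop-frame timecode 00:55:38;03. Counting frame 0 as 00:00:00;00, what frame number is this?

100043

Complete 10-minute blocks: 5, each 17982 frames → 89910.
Remaining 5 whole minutes in the current block: 1800 + 4 × 1798 = 8992 frames.
Within the current minute: 38 × 30 + 3 − 2 = 1141 (labels ;00/;01 skipped at this minute). Total = 89910 + 8992 + 1141 = 100043.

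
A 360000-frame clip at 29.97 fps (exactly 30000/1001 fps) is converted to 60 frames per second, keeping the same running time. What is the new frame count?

Target frames = source frames × (target rate / source rate) = 360000 × (60)/(30000/1001) = 360000 × 1001/500 = 720720.

720720 frames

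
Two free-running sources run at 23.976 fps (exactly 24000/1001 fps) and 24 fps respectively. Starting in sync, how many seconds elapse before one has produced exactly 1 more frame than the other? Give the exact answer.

The gap grows by |24 − 24000/1001| = 24/1001 frames per second.
Time for a 1-frame gap: 1 ÷ (24/1001) = 1001/24 s.

1001/24 seconds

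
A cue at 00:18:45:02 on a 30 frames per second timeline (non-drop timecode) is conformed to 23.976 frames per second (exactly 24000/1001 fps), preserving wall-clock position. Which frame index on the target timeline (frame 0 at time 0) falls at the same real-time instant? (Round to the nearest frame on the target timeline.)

frame 26975

Source frame index: (0×3600 + 18×60 + 45) × 30 + 2 = 33752.
Real time: 33752 / (30) = 16876/15 s.
Target frame: (16876/15) × (24000/1001) = 27001600/1001 ≈ 26974.625 → 26975.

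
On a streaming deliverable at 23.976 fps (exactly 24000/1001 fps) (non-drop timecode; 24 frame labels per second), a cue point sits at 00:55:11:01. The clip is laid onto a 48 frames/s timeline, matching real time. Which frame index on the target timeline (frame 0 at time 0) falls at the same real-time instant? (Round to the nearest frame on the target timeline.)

frame 159089

Source frame index: (0×3600 + 55×60 + 11) × 24 + 1 = 79465.
Real time: 79465 / (24000/1001) = 15908893/4800 s.
Target frame: (15908893/4800) × (48) = 15908893/100 ≈ 159088.930 → 159089.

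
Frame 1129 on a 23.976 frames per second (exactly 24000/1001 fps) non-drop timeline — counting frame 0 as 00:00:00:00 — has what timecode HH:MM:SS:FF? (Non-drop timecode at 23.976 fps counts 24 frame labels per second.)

00:00:47:01

1129 ÷ 24 = 47 full seconds, remainder 1 frame.
47 s = 0 h 0 min 47 s.
Timecode: 00:00:47:01.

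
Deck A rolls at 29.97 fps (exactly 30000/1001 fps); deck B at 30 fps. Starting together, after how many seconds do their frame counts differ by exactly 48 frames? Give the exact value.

The gap grows by |30 − 30000/1001| = 30/1001 frames per second.
Time for a 48-frame gap: 48 ÷ (30/1001) = 1601.6 s.

1601.6 seconds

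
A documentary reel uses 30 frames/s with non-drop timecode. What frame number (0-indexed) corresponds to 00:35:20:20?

63620

Total seconds to the label: (0 × 3600 + 35 × 60 + 20) = 2120.
Frame index = 2120 × 30 + 20 = 63620.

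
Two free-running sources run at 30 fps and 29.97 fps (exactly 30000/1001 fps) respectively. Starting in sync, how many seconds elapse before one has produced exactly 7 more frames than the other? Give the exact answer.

7007/30 seconds

The gap grows by |30000/1001 − 30| = 30/1001 frames per second.
Time for a 7-frame gap: 7 ÷ (30/1001) = 7007/30 s.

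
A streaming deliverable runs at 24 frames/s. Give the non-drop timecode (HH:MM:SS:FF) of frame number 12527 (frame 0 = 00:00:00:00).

00:08:41:23

12527 ÷ 24 = 521 full seconds, remainder 23 frames.
521 s = 0 h 8 min 41 s.
Timecode: 00:08:41:23.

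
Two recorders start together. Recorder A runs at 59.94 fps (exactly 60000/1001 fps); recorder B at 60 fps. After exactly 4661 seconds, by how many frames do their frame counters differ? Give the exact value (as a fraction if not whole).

A emits 60000/1001 × 4661 = 279660000/1001 frames; B emits 60 × 4661 = 279660.
Difference = 279660/1001 frames (≈ 279.3806); B is ahead of A.

279660/1001 frames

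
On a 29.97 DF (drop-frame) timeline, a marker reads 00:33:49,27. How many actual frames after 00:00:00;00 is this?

As if non-drop at 30 labels/s: (0 × 3600 + 33 × 60 + 49) × 30 + 27 = 60897.
Minute boundaries passed: 33; those not divisible by 10: 33 − 3 = 30; dropped labels = 2 × 30 = 60.
Actual frame index = 60897 − 60 = 60837.

60837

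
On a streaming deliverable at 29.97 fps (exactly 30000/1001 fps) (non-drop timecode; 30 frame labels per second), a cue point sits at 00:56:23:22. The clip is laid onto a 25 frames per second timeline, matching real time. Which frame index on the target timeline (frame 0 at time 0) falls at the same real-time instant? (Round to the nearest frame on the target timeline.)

frame 84678

Source frame index: (0×3600 + 56×60 + 23) × 30 + 22 = 101512.
Real time: 101512 / (30000/1001) = 12701689/3750 s.
Target frame: (12701689/3750) × (25) = 12701689/150 ≈ 84677.927 → 84678.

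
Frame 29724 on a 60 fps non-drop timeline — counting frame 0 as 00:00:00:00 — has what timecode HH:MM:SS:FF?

00:08:15:24

29724 ÷ 60 = 495 full seconds, remainder 24 frames.
495 s = 0 h 8 min 15 s.
Timecode: 00:08:15:24.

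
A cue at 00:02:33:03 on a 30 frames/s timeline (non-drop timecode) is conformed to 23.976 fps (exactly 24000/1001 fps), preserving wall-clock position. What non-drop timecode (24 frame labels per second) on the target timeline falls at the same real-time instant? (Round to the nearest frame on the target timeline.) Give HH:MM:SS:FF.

00:02:32:23

Source frame index: (0×3600 + 2×60 + 33) × 30 + 3 = 4593.
Real time: 4593 / (30) = 1531/10 s.
Target frame: (1531/10) × (24000/1001) = 3674400/1001 ≈ 3670.729 → 3671.
At 24 labels/s: frame 3671 → 00:02:32:23.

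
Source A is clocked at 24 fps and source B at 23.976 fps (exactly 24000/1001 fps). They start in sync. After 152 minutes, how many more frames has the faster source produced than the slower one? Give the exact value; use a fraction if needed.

218880/1001 frames

152 min = 9120 s.
A emits 24 × 9120 = 218880 frames; B emits 24000/1001 × 9120 = 218880000/1001.
Difference = 218880/1001 frames (≈ 218.6613); B is behind A.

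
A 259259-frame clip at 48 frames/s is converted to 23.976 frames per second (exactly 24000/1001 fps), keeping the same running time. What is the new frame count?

129500 frames

Target frames = source frames × (target rate / source rate) = 259259 × (24000/1001)/(48) = 259259 × 500/1001 = 129500.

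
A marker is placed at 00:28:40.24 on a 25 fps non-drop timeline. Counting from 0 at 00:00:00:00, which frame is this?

Total seconds to the label: (0 × 3600 + 28 × 60 + 40) = 1720.
Frame index = 1720 × 25 + 24 = 43024.

43024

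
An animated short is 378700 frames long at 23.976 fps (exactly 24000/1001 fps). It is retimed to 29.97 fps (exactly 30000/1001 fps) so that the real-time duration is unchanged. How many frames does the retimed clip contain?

473375 frames

Frames at target rate = 378700 × (30000/1001) / (24000/1001) = 473375.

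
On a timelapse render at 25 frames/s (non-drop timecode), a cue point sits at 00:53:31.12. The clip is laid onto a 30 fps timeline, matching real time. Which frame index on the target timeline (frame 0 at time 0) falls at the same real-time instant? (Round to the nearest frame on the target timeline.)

frame 96344

Source frame index: (0×3600 + 53×60 + 31) × 25 + 12 = 80287.
Real time: 80287 / (25) = 80287/25 s.
Target frame: (80287/25) × (30) = 481722/5 ≈ 96344.400 → 96344.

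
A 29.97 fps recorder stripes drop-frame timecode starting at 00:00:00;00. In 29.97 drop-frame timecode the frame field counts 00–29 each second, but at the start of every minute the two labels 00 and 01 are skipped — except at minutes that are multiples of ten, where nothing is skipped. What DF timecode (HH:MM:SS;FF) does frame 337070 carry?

03:07:26;28

Ten DF minutes hold 17982 frames, so frame 337070 lies in block 18 (frames 323676–341657) with 13394 frames into that block.
The block's first minute is 1800 frames and the rest 1798 each; 13394 frames reaches minute 7, so 18 × 18 + 7 × 2 = 338 labels have been skipped so far.
Adding those back, label number 337070 + 338 = 337408 at 30 labels/s is 11246 s + 28 f = 3 h 7 min 26 s frame 28, i.e. 03:07:26;28.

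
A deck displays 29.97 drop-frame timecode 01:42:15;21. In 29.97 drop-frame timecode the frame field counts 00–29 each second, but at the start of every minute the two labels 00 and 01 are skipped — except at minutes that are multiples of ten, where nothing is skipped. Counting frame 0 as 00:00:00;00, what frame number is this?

183887

As if non-drop at 30 labels/s: (1 × 3600 + 42 × 60 + 15) × 30 + 21 = 184071.
Minute boundaries passed: 102; those not divisible by 10: 102 − 10 = 92; dropped labels = 2 × 92 = 184.
Actual frame index = 184071 − 184 = 183887.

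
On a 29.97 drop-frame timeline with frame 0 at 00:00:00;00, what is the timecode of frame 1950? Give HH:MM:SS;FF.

Ten DF minutes hold 17982 frames, so frame 1950 lies in block 0 (frames 0–17981) with 1950 frames into that block.
The block's first minute is 1800 frames and the rest 1798 each; 1950 frames reaches minute 1, so 0 × 18 + 1 × 2 = 2 labels have been skipped so far.
Adding those back, label number 1950 + 2 = 1952 at 30 labels/s is 65 s + 2 f = 0 h 1 min 5 s frame 2, i.e. 00:01:05;02.

00:01:05;02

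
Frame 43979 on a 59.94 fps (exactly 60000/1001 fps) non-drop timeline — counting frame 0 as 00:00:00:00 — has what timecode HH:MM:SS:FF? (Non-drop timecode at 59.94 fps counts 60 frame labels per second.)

00:12:12:59

43979 ÷ 60 = 732 full seconds, remainder 59 frames.
732 s = 0 h 12 min 12 s.
Timecode: 00:12:12:59.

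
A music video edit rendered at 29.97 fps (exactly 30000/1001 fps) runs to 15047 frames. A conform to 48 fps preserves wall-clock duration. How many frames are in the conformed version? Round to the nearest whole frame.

24099 frames

Frames at target rate = 15047 × (48) / (30000/1001) = 15062047/625 ≈ 24099.275.
Nearest whole frame: 24099.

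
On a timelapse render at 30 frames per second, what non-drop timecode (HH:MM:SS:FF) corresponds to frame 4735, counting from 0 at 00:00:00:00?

4735 ÷ 30 = 157 full seconds, remainder 25 frames.
157 s = 0 h 2 min 37 s.
Timecode: 00:02:37:25.

00:02:37:25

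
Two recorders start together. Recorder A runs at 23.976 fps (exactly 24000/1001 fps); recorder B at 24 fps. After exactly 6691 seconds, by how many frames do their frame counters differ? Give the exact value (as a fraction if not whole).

160584/1001 frames

A emits 24000/1001 × 6691 = 160584000/1001 frames; B emits 24 × 6691 = 160584.
Difference = 160584/1001 frames (≈ 160.4236); B is ahead of A.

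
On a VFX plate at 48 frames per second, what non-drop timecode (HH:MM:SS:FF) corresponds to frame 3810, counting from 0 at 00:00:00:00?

00:01:19:18

3810 ÷ 48 = 79 full seconds, remainder 18 frames.
79 s = 0 h 1 min 19 s.
Timecode: 00:01:19:18.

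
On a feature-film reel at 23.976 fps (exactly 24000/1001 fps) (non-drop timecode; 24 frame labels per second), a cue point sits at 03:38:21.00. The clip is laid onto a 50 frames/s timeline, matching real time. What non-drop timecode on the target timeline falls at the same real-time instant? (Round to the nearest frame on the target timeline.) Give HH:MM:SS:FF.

03:38:34:05

Source frame index: (3×3600 + 38×60 + 21) × 24 + 0 = 314424.
Real time: 314424 / (24000/1001) = 13114101/1000 s.
Target frame: (13114101/1000) × (50) = 13114101/20 ≈ 655705.050 → 655705.
At 50 labels/s: frame 655705 → 03:38:34:05.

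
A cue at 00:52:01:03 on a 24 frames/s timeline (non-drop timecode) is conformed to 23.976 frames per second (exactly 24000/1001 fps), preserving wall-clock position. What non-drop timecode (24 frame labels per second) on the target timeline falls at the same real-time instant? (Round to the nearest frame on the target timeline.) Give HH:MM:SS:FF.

00:51:58:00

Source frame index: (0×3600 + 52×60 + 1) × 24 + 3 = 74907.
Real time: 74907 / (24) = 24969/8 s.
Target frame: (24969/8) × (24000/1001) = 10701000/143 ≈ 74832.168 → 74832.
At 24 labels/s: frame 74832 → 00:51:58:00.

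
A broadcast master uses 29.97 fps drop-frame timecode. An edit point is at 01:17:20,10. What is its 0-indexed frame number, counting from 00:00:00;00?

Complete 10-minute blocks: 7, each 17982 frames → 125874.
Remaining 7 whole minutes in the current block: 1800 + 6 × 1798 = 12588 frames.
Within the current minute: 20 × 30 + 10 − 2 = 608 (labels ;00/;01 skipped at this minute). Total = 125874 + 12588 + 608 = 139070.

139070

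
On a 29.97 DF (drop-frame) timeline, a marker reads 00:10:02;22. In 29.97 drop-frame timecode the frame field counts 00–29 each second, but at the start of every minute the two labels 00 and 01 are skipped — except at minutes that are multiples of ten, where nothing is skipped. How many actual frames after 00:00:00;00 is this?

As if non-drop at 30 labels/s: (0 × 3600 + 10 × 60 + 2) × 30 + 22 = 18082.
Minute boundaries passed: 10; those not divisible by 10: 10 − 1 = 9; dropped labels = 2 × 9 = 18.
Actual frame index = 18082 − 18 = 18064.

18064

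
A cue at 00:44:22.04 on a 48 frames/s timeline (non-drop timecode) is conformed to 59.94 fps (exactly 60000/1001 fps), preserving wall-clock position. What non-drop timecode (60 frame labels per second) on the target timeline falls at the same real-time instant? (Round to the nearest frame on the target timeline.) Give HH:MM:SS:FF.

00:44:19:25

Source frame index: (0×3600 + 44×60 + 22) × 48 + 4 = 127780.
Real time: 127780 / (48) = 31945/12 s.
Target frame: (31945/12) × (60000/1001) = 159725000/1001 ≈ 159565.435 → 159565.
At 60 labels/s: frame 159565 → 00:44:19:25.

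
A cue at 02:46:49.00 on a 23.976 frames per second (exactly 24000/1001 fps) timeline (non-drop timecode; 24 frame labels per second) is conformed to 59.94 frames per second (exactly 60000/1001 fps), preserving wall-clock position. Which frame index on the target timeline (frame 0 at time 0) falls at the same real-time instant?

frame 600540

Source frame index: (2×3600 + 46×60 + 49) × 24 + 0 = 240216.
Real time: 240216 / (24000/1001) = 10019009/1000 s.
Target frame: (10019009/1000) × (60000/1001) = 600540.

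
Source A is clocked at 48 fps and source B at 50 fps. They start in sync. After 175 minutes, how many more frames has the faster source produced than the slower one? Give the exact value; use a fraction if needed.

175 min = 10500 s.
A emits 48 × 10500 = 504000 frames; B emits 50 × 10500 = 525000.
Difference = 21000 frames; B is ahead of A.

21000 frames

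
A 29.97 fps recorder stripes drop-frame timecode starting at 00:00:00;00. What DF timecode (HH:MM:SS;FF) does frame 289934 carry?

02:41:14;04

Ten DF minutes hold 17982 frames, so frame 289934 lies in block 16 (frames 287712–305693) with 2222 frames into that block.
The block's first minute is 1800 frames and the rest 1798 each; 2222 frames reaches minute 1, so 16 × 18 + 1 × 2 = 290 labels have been skipped so far.
Adding those back, label number 289934 + 290 = 290224 at 30 labels/s is 9674 s + 4 f = 2 h 41 min 14 s frame 4, i.e. 02:41:14;04.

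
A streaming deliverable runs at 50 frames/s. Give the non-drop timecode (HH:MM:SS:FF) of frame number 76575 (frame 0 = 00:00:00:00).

76575 ÷ 50 = 1531 full seconds, remainder 25 frames.
1531 s = 0 h 25 min 31 s.
Timecode: 00:25:31:25.

00:25:31:25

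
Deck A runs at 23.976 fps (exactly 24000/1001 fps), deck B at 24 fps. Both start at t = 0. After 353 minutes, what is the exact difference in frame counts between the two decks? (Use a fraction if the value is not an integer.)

508320/1001 frames

353 min = 21180 s.
A emits 24000/1001 × 21180 = 508320000/1001 frames; B emits 24 × 21180 = 508320.
Difference = 508320/1001 frames (≈ 507.8122); B is ahead of A.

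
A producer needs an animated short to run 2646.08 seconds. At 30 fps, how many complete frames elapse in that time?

Frames = 2646.08 × 30 = 396912/5 ≈ 79382.4000.
Complete frames: 79382.

79382 frames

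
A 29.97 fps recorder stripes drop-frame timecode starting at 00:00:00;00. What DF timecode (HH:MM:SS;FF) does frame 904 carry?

00:00:30;04

Each 10-minute DF block holds 10 × 60 × 30 − 9 × 2 = 17982 frames. 904 ÷ 17982 → 0 full blocks, remainder 904.
Within the partial block the first minute is 1800 frames and each further minute 1798, so 0 further minute boundaries passed. Total skipped labels = 18 × 0 + 2 × 0 = 0.
Non-drop label index = 904 + 0 = 904; at 30 labels/s that is 00:00:30:04, i.e. DF 00:00:30;04.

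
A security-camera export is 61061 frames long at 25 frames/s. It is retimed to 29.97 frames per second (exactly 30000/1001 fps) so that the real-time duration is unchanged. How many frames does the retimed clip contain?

Target frames = source frames × (target rate / source rate) = 61061 × (30000/1001)/(25) = 61061 × 1200/1001 = 73200.

73200 frames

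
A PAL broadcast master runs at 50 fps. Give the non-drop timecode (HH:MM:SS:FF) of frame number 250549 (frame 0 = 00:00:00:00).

01:23:30:49

250549 ÷ 50 = 5010 full seconds, remainder 49 frames.
5010 s = 1 h 23 min 30 s.
Timecode: 01:23:30:49.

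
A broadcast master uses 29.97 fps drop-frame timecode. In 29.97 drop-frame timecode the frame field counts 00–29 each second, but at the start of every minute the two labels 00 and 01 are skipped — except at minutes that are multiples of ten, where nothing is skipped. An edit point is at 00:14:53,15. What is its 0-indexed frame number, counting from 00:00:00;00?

26779

Complete 10-minute blocks: 1, each 17982 frames → 17982.
Remaining 4 whole minutes in the current block: 1800 + 3 × 1798 = 7194 frames.
Within the current minute: 53 × 30 + 15 − 2 = 1603 (labels ;00/;01 skipped at this minute). Total = 17982 + 7194 + 1603 = 26779.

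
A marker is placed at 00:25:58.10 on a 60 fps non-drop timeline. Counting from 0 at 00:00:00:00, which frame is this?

93490

Total seconds to the label: (0 × 3600 + 25 × 60 + 58) = 1558.
Frame index = 1558 × 60 + 10 = 93490.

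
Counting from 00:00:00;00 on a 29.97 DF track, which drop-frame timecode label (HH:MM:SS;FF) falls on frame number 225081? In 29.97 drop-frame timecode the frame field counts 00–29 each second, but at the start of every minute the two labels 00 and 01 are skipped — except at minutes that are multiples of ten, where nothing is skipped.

Ten DF minutes hold 17982 frames, so frame 225081 lies in block 12 (frames 215784–233765) with 9297 frames into that block.
The block's first minute is 1800 frames and the rest 1798 each; 9297 frames reaches minute 5, so 12 × 18 + 5 × 2 = 226 labels have been skipped so far.
Adding those back, label number 225081 + 226 = 225307 at 30 labels/s is 7510 s + 7 f = 2 h 5 min 10 s frame 7, i.e. 02:05:10;07.

02:05:10;07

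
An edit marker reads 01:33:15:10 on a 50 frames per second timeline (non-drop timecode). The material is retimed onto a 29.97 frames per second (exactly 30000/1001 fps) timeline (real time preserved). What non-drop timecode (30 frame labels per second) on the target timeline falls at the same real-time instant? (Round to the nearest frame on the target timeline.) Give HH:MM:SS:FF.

01:33:09:18

Source frame index: (1×3600 + 33×60 + 15) × 50 + 10 = 279760.
Real time: 279760 / (50) = 27976/5 s.
Target frame: (27976/5) × (30000/1001) = 12912000/77 ≈ 167688.312 → 167688.
At 30 labels/s: frame 167688 → 01:33:09:18.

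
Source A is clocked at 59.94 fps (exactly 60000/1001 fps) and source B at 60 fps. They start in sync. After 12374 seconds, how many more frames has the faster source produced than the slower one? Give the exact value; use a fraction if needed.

742440/1001 frames

A emits 60000/1001 × 12374 = 742440000/1001 frames; B emits 60 × 12374 = 742440.
Difference = 742440/1001 frames (≈ 741.6983); B is ahead of A.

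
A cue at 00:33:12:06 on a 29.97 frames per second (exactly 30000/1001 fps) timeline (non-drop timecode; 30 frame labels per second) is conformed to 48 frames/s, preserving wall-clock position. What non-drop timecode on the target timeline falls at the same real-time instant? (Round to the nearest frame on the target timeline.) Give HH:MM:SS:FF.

Source frame index: (0×3600 + 33×60 + 12) × 30 + 6 = 59766.
Real time: 59766 / (30000/1001) = 9970961/5000 s.
Target frame: (9970961/5000) × (48) = 59825766/625 ≈ 95721.226 → 95721.
At 48 labels/s: frame 95721 → 00:33:14:09.

00:33:14:09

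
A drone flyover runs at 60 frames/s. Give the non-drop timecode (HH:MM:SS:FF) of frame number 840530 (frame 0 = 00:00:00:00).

840530 ÷ 60 = 14008 full seconds, remainder 50 frames.
14008 s = 3 h 53 min 28 s.
Timecode: 03:53:28:50.

03:53:28:50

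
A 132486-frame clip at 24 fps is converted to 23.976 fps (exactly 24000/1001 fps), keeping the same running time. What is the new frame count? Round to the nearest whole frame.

Frames at target rate = 132486 × (24000/1001) / (24) = 132486000/1001 ≈ 132353.646.
Nearest whole frame: 132354.

132354 frames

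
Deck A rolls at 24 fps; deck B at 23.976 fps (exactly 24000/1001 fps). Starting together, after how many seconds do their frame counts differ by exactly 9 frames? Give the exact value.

375.375 seconds

The gap grows by |24000/1001 − 24| = 24/1001 frames per second.
Time for a 9-frame gap: 9 ÷ (24/1001) = 375.375 s.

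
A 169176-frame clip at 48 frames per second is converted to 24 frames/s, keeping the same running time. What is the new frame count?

Frames at target rate = 169176 × (24) / (48) = 84588.

84588 frames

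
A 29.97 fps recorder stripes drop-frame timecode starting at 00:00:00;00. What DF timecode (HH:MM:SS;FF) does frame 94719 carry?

00:52:40;13

Ten DF minutes hold 17982 frames, so frame 94719 lies in block 5 (frames 89910–107891) with 4809 frames into that block.
The block's first minute is 1800 frames and the rest 1798 each; 4809 frames reaches minute 2, so 5 × 18 + 2 × 2 = 94 labels have been skipped so far.
Adding those back, label number 94719 + 94 = 94813 at 30 labels/s is 3160 s + 13 f = 0 h 52 min 40 s frame 13, i.e. 00:52:40;13.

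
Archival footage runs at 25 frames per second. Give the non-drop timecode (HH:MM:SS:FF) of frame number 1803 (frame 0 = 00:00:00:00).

1803 ÷ 25 = 72 full seconds, remainder 3 frames.
72 s = 0 h 1 min 12 s.
Timecode: 00:01:12:03.

00:01:12:03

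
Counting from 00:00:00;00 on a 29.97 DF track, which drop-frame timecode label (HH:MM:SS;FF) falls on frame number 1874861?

Ten DF minutes hold 17982 frames, so frame 1874861 lies in block 104 (frames 1870128–1888109) with 4733 frames into that block.
The block's first minute is 1800 frames and the rest 1798 each; 4733 frames reaches minute 2, so 104 × 18 + 2 × 2 = 1876 labels have been skipped so far.
Adding those back, label number 1874861 + 1876 = 1876737 at 30 labels/s is 62557 s + 27 f = 17 h 22 min 37 s frame 27, i.e. 17:22:37;27.

17:22:37;27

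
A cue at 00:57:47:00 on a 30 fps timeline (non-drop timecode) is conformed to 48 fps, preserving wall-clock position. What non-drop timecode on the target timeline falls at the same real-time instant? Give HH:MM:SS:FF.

Source frame index: (0×3600 + 57×60 + 47) × 30 + 0 = 104010.
Real time: 104010 / (30) = 3467 s.
Target frame: (3467) × (48) = 166416.
At 48 labels/s: frame 166416 → 00:57:47:00.

00:57:47:00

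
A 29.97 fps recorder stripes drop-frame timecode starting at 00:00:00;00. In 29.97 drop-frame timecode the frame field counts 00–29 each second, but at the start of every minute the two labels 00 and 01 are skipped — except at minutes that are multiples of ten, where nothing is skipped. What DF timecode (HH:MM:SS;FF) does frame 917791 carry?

Each 10-minute DF block holds 10 × 60 × 30 − 9 × 2 = 17982 frames. 917791 ÷ 17982 → 51 full blocks, remainder 709.
Within the partial block the first minute is 1800 frames and each further minute 1798, so 0 further minute boundaries passed. Total skipped labels = 18 × 51 + 2 × 0 = 918.
Non-drop label index = 917791 + 918 = 918709; at 30 labels/s that is 08:30:23:19, i.e. DF 08:30:23;19.

08:30:23;19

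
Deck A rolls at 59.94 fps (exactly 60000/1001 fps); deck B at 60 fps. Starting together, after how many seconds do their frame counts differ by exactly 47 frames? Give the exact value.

47047/60 seconds

The gap grows by |60 − 60000/1001| = 60/1001 frames per second.
Time for a 47-frame gap: 47 ÷ (60/1001) = 47047/60 s.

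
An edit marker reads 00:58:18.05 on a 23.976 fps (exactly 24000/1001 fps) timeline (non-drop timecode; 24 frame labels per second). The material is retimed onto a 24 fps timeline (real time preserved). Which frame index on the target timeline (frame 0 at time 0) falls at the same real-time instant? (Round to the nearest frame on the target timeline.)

frame 84041

Source frame index: (0×3600 + 58×60 + 18) × 24 + 5 = 83957.
Real time: 83957 / (24000/1001) = 84040957/24000 s.
Target frame: (84040957/24000) × (24) = 84040957/1000 ≈ 84040.957 → 84041.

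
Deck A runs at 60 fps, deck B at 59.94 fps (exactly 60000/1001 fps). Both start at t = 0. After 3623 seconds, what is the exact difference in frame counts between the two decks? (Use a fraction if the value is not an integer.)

217380/1001 frames

A emits 60 × 3623 = 217380 frames; B emits 60000/1001 × 3623 = 217380000/1001.
Difference = 217380/1001 frames (≈ 217.1628); B is behind A.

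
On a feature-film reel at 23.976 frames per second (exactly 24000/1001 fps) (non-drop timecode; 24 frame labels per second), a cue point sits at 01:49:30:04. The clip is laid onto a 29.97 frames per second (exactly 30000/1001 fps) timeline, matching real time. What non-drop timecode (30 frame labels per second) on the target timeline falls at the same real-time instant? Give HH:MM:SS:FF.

Source frame index: (1×3600 + 49×60 + 30) × 24 + 4 = 157684.
Real time: 157684 / (24000/1001) = 39460421/6000 s.
Target frame: (39460421/6000) × (30000/1001) = 197105.
At 30 labels/s: frame 197105 → 01:49:30:05.

01:49:30:05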